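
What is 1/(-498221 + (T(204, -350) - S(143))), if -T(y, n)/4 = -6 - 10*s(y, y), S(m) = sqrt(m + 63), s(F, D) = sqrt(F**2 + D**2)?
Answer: 1/(-498197 - sqrt(206) + 8160*sqrt(2)) ≈ -2.0548e-6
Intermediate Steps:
s(F, D) = sqrt(D**2 + F**2)
S(m) = sqrt(63 + m)
T(y, n) = 24 + 40*sqrt(2)*sqrt(y**2) (T(y, n) = -4*(-6 - 10*sqrt(y**2 + y**2)) = -4*(-6 - 10*sqrt(2)*sqrt(y**2)) = 24 + 40*sqrt(2)*sqrt(y**2))
1/(-498221 + (T(204, -350) - S(143))) = 1/(-498221 + ((24 + 40*sqrt(2)*sqrt(204**2)) - sqrt(63 + 143))) = 1/(-498221 + ((24 + 40*sqrt(2)*sqrt(41616)) - sqrt(206))) = 1/(-498221 + ((24 + 40*sqrt(2)*204) - sqrt(206))) = 1/(-498221 + ((24 + 8160*sqrt(2)) - sqrt(206))) = 1/(-498221 + (24 - sqrt(206) + 8160*sqrt(2))) = 1/(-498197 - sqrt(206) + 8160*sqrt(2))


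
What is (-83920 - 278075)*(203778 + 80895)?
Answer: -103050202635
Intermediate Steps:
(-83920 - 278075)*(203778 + 80895) = -361995*284673 = -103050202635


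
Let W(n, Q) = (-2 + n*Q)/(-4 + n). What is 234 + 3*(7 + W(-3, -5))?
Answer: 1746/7 ≈ 249.43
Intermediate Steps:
W(n, Q) = (-2 + Q*n)/(-4 + n)
234 + 3*(7 + W(-3, -5)) = 234 + 3*(7 + (-2 - 5*(-3))/(-4 - 3)) = 234 + 3*(7 + (-2 + 15)/(-7)) = 234 + 3*(7 - 1/7*13) = 234 + 3*(7 - 13/7) = 234 + 3*(36/7) = 234 + 108/7 = 1746/7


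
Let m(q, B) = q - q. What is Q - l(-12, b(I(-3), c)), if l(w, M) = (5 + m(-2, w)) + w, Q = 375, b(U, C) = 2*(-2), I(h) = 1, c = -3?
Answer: 382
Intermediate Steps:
b(U, C) = -4
m(q, B) = 0
l(w, M) = 5 + w (l(w, M) = (5 + 0) + w = 5 + w)
Q - l(-12, b(I(-3), c)) = 375 - (5 - 12) = 375 - 1*(-7) = 375 + 7 = 382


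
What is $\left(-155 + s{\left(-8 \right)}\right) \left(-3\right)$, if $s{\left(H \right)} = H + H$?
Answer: $513$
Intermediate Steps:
$s{\left(H \right)} = 2 H$
$\left(-155 + s{\left(-8 \right)}\right) \left(-3\right) = \left(-155 + 2 \left(-8\right)\right) \left(-3\right) = \left(-155 - 16\right) \left(-3\right) = \left(-171\right) \left(-3\right) = 513$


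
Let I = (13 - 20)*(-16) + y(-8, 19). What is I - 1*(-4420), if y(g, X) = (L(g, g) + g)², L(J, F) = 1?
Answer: 4581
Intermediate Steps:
y(g, X) = (1 + g)²
I = 161 (I = (13 - 20)*(-16) + (1 - 8)² = -7*(-16) + (-7)² = 112 + 49 = 161)
I - 1*(-4420) = 161 - 1*(-4420) = 161 + 4420 = 4581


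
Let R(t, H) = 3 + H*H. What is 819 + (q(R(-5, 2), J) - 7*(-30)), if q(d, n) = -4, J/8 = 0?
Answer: 1025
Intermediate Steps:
J = 0 (J = 8*0 = 0)
R(t, H) = 3 + H²
819 + (q(R(-5, 2), J) - 7*(-30)) = 819 + (-4 - 7*(-30)) = 819 + (-4 + 210) = 819 + 206 = 1025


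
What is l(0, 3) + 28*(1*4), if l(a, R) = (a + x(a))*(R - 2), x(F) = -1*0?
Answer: 112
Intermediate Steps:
x(F) = 0
l(a, R) = a*(-2 + R) (l(a, R) = (a + 0)*(R - 2) = a*(-2 + R))
l(0, 3) + 28*(1*4) = 0*(-2 + 3) + 28*(1*4) = 0*1 + 28*4 = 0 + 112 = 112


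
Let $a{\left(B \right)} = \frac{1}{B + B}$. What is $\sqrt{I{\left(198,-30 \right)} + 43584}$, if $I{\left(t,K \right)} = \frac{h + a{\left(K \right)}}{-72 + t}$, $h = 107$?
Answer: $\frac{\sqrt{1412149110}}{180} \approx 208.77$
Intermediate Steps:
$a{\left(B \right)} = \frac{1}{2 B}$
$I{\left(t,K \right)} = \frac{107 + \frac{1}{2 K}}{-72 + t}$
$\sqrt{I{\left(198,-30 \right)} + 43584} = \sqrt{\frac{1 + 214 \left(-30\right)}{2 \left(-30\right) \left(-72 + 198\right)} + 43584} = \sqrt{\frac{1}{2} \left(- \frac{1}{30}\right) \frac{1}{126} \left(1 - 6420\right) + 43584} = \sqrt{\frac{1}{2} \left(- \frac{1}{30}\right) \frac{1}{126} \left(-6419\right) + 43584} = \sqrt{\frac{917}{1080} + 43584} = \sqrt{\frac{47071637}{1080}} = \frac{\sqrt{1412149110}}{180}$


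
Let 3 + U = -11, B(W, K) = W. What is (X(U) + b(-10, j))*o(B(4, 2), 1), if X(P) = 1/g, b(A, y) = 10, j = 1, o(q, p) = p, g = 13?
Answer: 131/13 ≈ 10.077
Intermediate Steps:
U = -14 (U = -3 - 11 = -14)
X(P) = 1/13
(X(U) + b(-10, j))*o(B(4, 2), 1) = (1/13 + 10)*1 = (131/13)*1 = 131/13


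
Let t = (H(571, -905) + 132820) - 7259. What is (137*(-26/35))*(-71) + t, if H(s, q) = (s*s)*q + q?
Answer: -10322732813/35 ≈ -2.9494e+8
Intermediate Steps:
H(s, q) = q + q*s**2 (H(s, q) = s**2*q + q = q*s**2 + q = q + q*s**2)
t = -294942449 (t = (-905*(1 + 571**2) + 132820) - 7259 = (-905*(1 + 326041) + 132820) - 7259 = (-905*326042 + 132820) - 7259 = (-295068010 + 132820) - 7259 = -294935190 - 7259 = -294942449)
(137*(-26/35))*(-71) + t = (137*(-26/35))*(-71) - 294942449 = -3562/35*(-71) - 294942449 = 252902/35 - 294942449 = -10322732813/35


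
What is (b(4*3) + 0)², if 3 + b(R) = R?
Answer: 81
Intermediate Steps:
b(R) = -3 + R
(b(4*3) + 0)² = ((-3 + 4*3) + 0)² = ((-3 + 12) + 0)² = (9 + 0)² = 9² = 81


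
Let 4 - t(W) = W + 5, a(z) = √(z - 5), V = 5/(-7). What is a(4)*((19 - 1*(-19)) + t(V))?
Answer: 264*I/7 ≈ 37.714*I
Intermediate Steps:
V = -5/7 (V = 5*(-⅐) = -5/7 ≈ -0.71429)
a(z) = √(-5 + z)
t(W) = -1 - W (t(W) = 4 - (W + 5) = 4 - (5 + W) = 4 + (-5 - W) = -1 - W)
a(4)*((19 - 1*(-19)) + t(V)) = √(-5 + 4)*((19 - 1*(-19)) + (-1 - 1*(-5/7))) = √(-1)*((19 + 19) + (-1 + 5/7)) = I*(38 - 2/7) = I*(264/7) = 264*I/7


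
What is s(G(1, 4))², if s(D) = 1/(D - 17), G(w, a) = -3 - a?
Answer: 1/576 ≈ 0.0017361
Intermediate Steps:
s(D) = 1/(-17 + D)
s(G(1, 4))² = (1/(-17 + (-3 - 1*4)))² = (1/(-17 + (-3 - 4)))² = (1/(-17 - 7))² = (1/(-24))² = (-1/24)² = 1/576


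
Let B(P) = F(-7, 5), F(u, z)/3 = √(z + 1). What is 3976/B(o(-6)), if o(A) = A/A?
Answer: 1988*√6/9 ≈ 541.07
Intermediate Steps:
o(A) = 1
F(u, z) = 3*√(1 + z) (F(u, z) = 3*√(z + 1) = 3*√(1 + z))
B(P) = 3*√6 (B(P) = 3*√(1 + 5) = 3*√6)
3976/B(o(-6)) = 3976/((3*√6)) = 3976*(√6/18) = 1988*√6/9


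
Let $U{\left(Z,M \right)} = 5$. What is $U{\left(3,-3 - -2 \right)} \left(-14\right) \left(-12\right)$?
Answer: $840$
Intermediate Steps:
$U{\left(3,-3 - -2 \right)} \left(-14\right) \left(-12\right) = 5 \left(-14\right) \left(-12\right) = \left(-70\right) \left(-12\right) = 840$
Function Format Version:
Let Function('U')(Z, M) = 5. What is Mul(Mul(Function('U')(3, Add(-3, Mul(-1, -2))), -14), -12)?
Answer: 840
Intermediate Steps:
Mul(Mul(Function('U')(3, Add(-3, Mul(-1, -2))), -14), -12) = Mul(Mul(5, -14), -12) = Mul(-70, -12) = 840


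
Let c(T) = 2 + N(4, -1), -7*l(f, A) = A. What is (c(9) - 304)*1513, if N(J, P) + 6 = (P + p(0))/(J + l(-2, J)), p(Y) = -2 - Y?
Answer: -3738623/8 ≈ -4.6733e+5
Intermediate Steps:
l(f, A) = -A/7
N(J, P) = -6 + 7*(-2 + P)/(6*J) (N(J, P) = -6 + (P + (-2 - 1*0))/(J - J/7) = -6 + (P + (-2 + 0))/((6*J/7)) = -6 + (P - 2)*(7/(6*J)) = -6 + (-2 + P)*(7/(6*J)) = -6 + 7*(-2 + P)/(6*J))
c(T) = -39/8 (c(T) = 2 + (⅙)*(-14 - 36*4 + 7*(-1))/4 = 2 + (⅙)*(¼)*(-14 - 144 - 7) = 2 + (⅙)*(¼)*(-165) = 2 - 55/8 = -39/8)
(c(9) - 304)*1513 = (-39/8 - 304)*1513 = -2471/8*1513 = -3738623/8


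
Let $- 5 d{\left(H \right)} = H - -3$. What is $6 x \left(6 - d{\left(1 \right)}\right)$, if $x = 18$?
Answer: $\frac{3672}{5} \approx 734.4$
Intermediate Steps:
$d{\left(H \right)} = - \frac{3}{5} - \frac{H}{5}$ ($d{\left(H \right)} = - \frac{H - -3}{5} = - \frac{H + 3}{5} = - \frac{3 + H}{5} = - \frac{3}{5} - \frac{H}{5}$)
$6 x \left(6 - d{\left(1 \right)}\right) = 6 \cdot 18 \left(6 - \left(- \frac{3}{5} - \frac{1}{5}\right)\right) = 108 \left(6 - \left(- \frac{3}{5} - \frac{1}{5}\right)\right) = 108 \left(6 - - \frac{4}{5}\right) = 108 \left(6 + \frac{4}{5}\right) = 108 \cdot \frac{34}{5} = \frac{3672}{5}$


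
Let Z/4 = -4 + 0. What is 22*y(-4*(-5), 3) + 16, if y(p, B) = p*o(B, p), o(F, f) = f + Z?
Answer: 1776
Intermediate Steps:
Z = -16 (Z = 4*(-4 + 0) = 4*(-4) = -16)
o(F, f) = -16 + f (o(F, f) = f - 16 = -16 + f)
y(p, B) = p*(-16 + p)
22*y(-4*(-5), 3) + 16 = 22*((-4*(-5))*(-16 - 4*(-5))) + 16 = 22*(20*(-16 + 20)) + 16 = 22*(20*4) + 16 = 22*80 + 16 = 1760 + 16 = 1776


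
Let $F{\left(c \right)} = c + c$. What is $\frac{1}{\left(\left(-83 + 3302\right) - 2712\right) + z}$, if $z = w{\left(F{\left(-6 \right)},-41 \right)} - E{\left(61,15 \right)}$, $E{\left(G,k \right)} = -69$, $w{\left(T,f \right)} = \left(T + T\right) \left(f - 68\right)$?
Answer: $\frac{1}{3192} \approx 0.00031328$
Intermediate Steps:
$F{\left(c \right)} = 2 c$
$w{\left(T,f \right)} = 2 T \left(-68 + f\right)$
$z = 2685$ ($z = 2 \cdot 2 \left(-6\right) \left(-68 - 41\right) - -69 = 2 \left(-12\right) \left(-109\right) + 69 = 2616 + 69 = 2685$)
$\frac{1}{\left(\left(-83 + 3302\right) - 2712\right) + z} = \frac{1}{\left(\left(-83 + 3302\right) - 2712\right) + 2685} = \frac{1}{\left(3219 - 2712\right) + 2685} = \frac{1}{507 + 2685} = \frac{1}{3192}$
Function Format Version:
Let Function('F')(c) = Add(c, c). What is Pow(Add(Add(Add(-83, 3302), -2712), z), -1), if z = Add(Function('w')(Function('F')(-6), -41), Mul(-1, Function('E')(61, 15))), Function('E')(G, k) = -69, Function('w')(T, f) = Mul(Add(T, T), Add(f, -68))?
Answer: Rational(1, 3192) ≈ 0.00031328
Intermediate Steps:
Function('F')(c) = Mul(2, c)
Function('w')(T, f) = Mul(2, T, Add(-68, f)) (Function('w')(T, f) = Mul(Mul(2, T), Add(-68, f)) = Mul(2, T, Add(-68, f)))
z = 2685 (z = Add(Mul(2, Mul(2, -6), Add(-68, -41)), Mul(-1, -69)) = Add(Mul(2, -12, -109), 69) = Add(2616, 69) = 2685)
Pow(Add(Add(Add(-83, 3302), -2712), z), -1) = Pow(Add(Add(Add(-83, 3302), -2712), 2685), -1) = Pow(Add(Add(3219, -2712), 2685), -1) = Pow(Add(507, 2685), -1) = Pow(3192, -1) = Rational(1, 3192)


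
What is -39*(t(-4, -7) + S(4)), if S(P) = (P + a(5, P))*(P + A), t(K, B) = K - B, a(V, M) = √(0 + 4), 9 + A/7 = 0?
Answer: 13689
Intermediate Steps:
A = -63 (A = -63 + 7*0 = -63 + 0 = -63)
a(V, M) = 2 (a(V, M) = √4 = 2)
S(P) = (-63 + P)*(2 + P) (S(P) = (P + 2)*(P - 63) = (2 + P)*(-63 + P) = (-63 + P)*(2 + P))
-39*(t(-4, -7) + S(4)) = -39*((-4 - 1*(-7)) + (-126 + 4² - 61*4)) = -39*((-4 + 7) + (-126 + 16 - 244)) = -39*(3 - 354) = -39*(-351) = 13689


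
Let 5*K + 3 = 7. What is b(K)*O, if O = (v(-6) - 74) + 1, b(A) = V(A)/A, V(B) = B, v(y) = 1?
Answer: -72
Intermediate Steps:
K = ⅘ (K = -⅗ + (⅕)*7 = -⅗ + 7/5 = ⅘ ≈ 0.80000)
b(A) = 1 (b(A) = A/A = 1)
O = -72 (O = (1 - 74) + 1 = -73 + 1 = -72)
b(K)*O = 1*(-72) = -72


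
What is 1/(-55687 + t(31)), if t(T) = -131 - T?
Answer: -1/55849 ≈ -1.7905e-5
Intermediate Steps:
1/(-55687 + t(31)) = 1/(-55687 + (-131 - 1*31)) = 1/(-55687 + (-131 - 31)) = 1/(-55687 - 162) = 1/(-55849) = -1/55849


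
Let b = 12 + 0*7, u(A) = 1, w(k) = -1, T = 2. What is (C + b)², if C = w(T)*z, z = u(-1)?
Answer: 121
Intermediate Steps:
z = 1
C = -1 (C = -1*1 = -1)
b = 12 (b = 12 + 0 = 12)
(C + b)² = (-1 + 12)² = 11² = 121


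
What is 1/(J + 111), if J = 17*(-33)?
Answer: -1/450 ≈ -0.0022222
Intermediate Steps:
J = -561
1/(J + 111) = 1/(-561 + 111) = 1/(-450) = -1/450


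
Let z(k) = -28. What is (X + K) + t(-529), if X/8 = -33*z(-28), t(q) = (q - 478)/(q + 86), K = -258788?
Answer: -111367421/443 ≈ -2.5139e+5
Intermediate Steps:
t(q) = (-478 + q)/(86 + q)
X = 7392 (X = 8*(-33*(-28)) = 8*924 = 7392)
(X + K) + t(-529) = (7392 - 258788) + (-478 - 529)/(86 - 529) = -251396 - 1007/(-443) = -251396 - 1/443*(-1007) = -251396 + 1007/443 = -111367421/443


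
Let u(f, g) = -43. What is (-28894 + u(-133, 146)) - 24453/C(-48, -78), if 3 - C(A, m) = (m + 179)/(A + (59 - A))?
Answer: -191681/4 ≈ -47920.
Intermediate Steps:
C(A, m) = -2/59 - m/59 (C(A, m) = 3 - (m + 179)/(A + (59 - A)) = 3 - (179 + m)/59 = 3 - (179/59 + m/59) = 3 + (-179/59 - m/59) = -2/59 - m/59)
(-28894 + u(-133, 146)) - 24453/C(-48, -78) = (-28894 - 43) - 24453/(-2/59 - 1/59*(-78)) = -28937 - 24453/(-2/59 + 78/59) = -28937 - 24453/76/59 = -28937 - 24453*59/76 = -28937 - 75933/4 = -191681/4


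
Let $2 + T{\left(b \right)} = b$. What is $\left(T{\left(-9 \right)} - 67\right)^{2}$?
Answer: $6084$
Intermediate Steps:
$T{\left(b \right)} = -2 + b$
$\left(T{\left(-9 \right)} - 67\right)^{2} = \left(\left(-2 - 9\right) - 67\right)^{2} = \left(-11 - 67\right)^{2} = \left(-78\right)^{2} = 6084$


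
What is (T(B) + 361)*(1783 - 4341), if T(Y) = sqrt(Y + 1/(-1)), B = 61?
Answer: -923438 - 5116*sqrt(15) ≈ -9.4325e+5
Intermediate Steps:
T(Y) = sqrt(-1 + Y) (T(Y) = sqrt(Y - 1) = sqrt(-1 + Y))
(T(B) + 361)*(1783 - 4341) = (sqrt(-1 + 61) + 361)*(1783 - 4341) = (sqrt(60) + 361)*(-2558) = (2*sqrt(15) + 361)*(-2558) = (361 + 2*sqrt(15))*(-2558) = -923438 - 5116*sqrt(15)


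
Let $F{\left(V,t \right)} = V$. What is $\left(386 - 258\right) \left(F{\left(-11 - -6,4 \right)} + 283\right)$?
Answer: $35584$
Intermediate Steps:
$\left(386 - 258\right) \left(F{\left(-11 - -6,4 \right)} + 283\right) = \left(386 - 258\right) \left(\left(-11 - -6\right) + 283\right) = 128 \left(\left(-11 + 6\right) + 283\right) = 128 \left(-5 + 283\right) = 128 \cdot 278 = 35584$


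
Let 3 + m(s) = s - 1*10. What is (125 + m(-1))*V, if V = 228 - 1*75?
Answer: 16983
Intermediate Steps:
V = 153 (V = 228 - 75 = 153)
m(s) = -13 + s (m(s) = -3 + (s - 1*10) = -3 + (s - 10) = -3 + (-10 + s) = -13 + s)
(125 + m(-1))*V = (125 + (-13 - 1))*153 = (125 - 14)*153 = 111*153 = 16983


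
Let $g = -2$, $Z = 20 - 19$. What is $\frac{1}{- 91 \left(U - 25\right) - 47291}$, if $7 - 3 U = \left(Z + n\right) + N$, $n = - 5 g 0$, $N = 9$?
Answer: $- \frac{1}{44925} \approx -2.2259 \cdot 10^{-5}$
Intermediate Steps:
$Z = 1$ ($Z = 20 - 19 = 1$)
$n = 0$ ($n = \left(-5\right) \left(-2\right) 0 = 10 \cdot 0 = 0$)
$U = -1$ ($U = \frac{7}{3} - \frac{\left(1 + 0\right) + 9}{3} = \frac{7}{3} - \frac{1 + 9}{3} = \frac{7}{3} - \frac{10}{3} = -1$)
$\frac{1}{- 91 \left(U - 25\right) - 47291} = \frac{1}{- 91 \left(-1 - 25\right) - 47291} = \frac{1}{\left(-91\right) \left(-26\right) - 47291} = \frac{1}{2366 - 47291} = \frac{1}{-44925} = - \frac{1}{44925}$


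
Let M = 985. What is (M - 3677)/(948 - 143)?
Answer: -2692/805 ≈ -3.3441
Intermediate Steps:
(M - 3677)/(948 - 143) = (985 - 3677)/(948 - 143) = -2692/805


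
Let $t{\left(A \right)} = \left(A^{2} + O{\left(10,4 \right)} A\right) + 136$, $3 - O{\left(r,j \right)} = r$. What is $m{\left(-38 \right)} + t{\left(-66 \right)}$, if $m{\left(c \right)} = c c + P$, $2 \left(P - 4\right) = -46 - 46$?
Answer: $6356$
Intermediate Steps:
$P = -42$ ($P = 4 + \frac{-46 - 46}{2} = 4 + \frac{1}{2} \left(-92\right) = 4 - 46 = -42$)
$O{\left(r,j \right)} = 3 - r$
$m{\left(c \right)} = -42 + c^{2}$ ($m{\left(c \right)} = c c - 42 = c^{2} - 42 = -42 + c^{2}$)
$t{\left(A \right)} = 136 + A^{2} - 7 A$ ($t{\left(A \right)} = \left(A^{2} + \left(3 - 10\right) A\right) + 136 = \left(A^{2} - 7 A\right) + 136 = 136 + A^{2} - 7 A$)
$m{\left(-38 \right)} + t{\left(-66 \right)} = \left(-42 + \left(-38\right)^{2}\right) + \left(136 + \left(-66\right)^{2} - -462\right) = \left(-42 + 1444\right) + \left(136 + 4356 + 462\right) = 1402 + 4954 = 6356$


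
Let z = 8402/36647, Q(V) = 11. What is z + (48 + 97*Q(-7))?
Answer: 40869807/36647 ≈ 1115.2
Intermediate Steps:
z = 8402/36647 (z = 8402*(1/36647) = 8402/36647 ≈ 0.22927)
z + (48 + 97*Q(-7)) = 8402/36647 + (48 + 97*11) = 8402/36647 + (48 + 1067) = 8402/36647 + 1115 = 40869807/36647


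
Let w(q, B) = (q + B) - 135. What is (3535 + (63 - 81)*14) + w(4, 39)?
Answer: 3191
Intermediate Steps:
w(q, B) = -135 + B + q (w(q, B) = (B + q) - 135 = -135 + B + q)
(3535 + (63 - 81)*14) + w(4, 39) = (3535 + (63 - 81)*14) + (-135 + 39 + 4) = (3535 - 18*14) - 92 = (3535 - 252) - 92 = 3283 - 92 = 3191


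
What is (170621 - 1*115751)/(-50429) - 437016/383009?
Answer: -43053983694/19314760861 ≈ -2.2291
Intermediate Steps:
(170621 - 1*115751)/(-50429) - 437016/383009 = (170621 - 115751)*(-1/50429) - 437016*1/383009 = 54870*(-1/50429) - 437016/383009 = -54870/50429 - 437016/383009 = -43053983694/19314760861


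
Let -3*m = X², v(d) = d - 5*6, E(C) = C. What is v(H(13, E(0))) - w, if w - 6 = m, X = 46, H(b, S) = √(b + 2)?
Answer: 2008/3 + √15 ≈ 673.21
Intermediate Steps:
H(b, S) = √(2 + b)
v(d) = -30 + d (v(d) = d - 1*30 = d - 30 = -30 + d)
m = -2116/3 (m = -⅓*46² = -⅓*2116 = -2116/3 ≈ -705.33)
w = -2098/3 (w = 6 - 2116/3 = -2098/3 ≈ -699.33)
v(H(13, E(0))) - w = (-30 + √(2 + 13)) - 1*(-2098/3) = (-30 + √15) + 2098/3 = 2008/3 + √15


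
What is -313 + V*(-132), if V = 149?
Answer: -19981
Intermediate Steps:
-313 + V*(-132) = -313 + 149*(-132) = -313 - 19668 = -19981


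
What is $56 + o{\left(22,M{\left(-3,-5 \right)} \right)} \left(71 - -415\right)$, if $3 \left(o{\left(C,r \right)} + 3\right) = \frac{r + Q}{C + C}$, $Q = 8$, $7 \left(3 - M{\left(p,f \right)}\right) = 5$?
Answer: $- \frac{105038}{77} \approx -1364.1$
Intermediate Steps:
$M{\left(p,f \right)} = \frac{16}{7}$ ($M{\left(p,f \right)} = 3 - \frac{5}{7} = \frac{16}{7}$)
$o{\left(C,r \right)} = -3 + \frac{8 + r}{6 C}$ ($o{\left(C,r \right)} = -3 + \frac{\left(r + 8\right) \frac{1}{C + C}}{3} = -3 + \frac{\left(8 + r\right) \frac{1}{2 C}}{3} = -3 + \frac{\frac{1}{2} \frac{1}{C} \left(8 + r\right)}{3} = -3 + \frac{8 + r}{6 C}$)
$56 + o{\left(22,M{\left(-3,-5 \right)} \right)} \left(71 - -415\right) = 56 + \frac{8 + \frac{16}{7} - 396}{6 \cdot 22} \left(71 - -415\right) = 56 + \frac{1}{6} \cdot \frac{1}{22} \left(8 + \frac{16}{7} - 396\right) \left(71 + 415\right) = 56 + \frac{1}{6} \cdot \frac{1}{22} \left(- \frac{2700}{7}\right) 486 = 56 - \frac{109350}{77} = - \frac{105038}{77}$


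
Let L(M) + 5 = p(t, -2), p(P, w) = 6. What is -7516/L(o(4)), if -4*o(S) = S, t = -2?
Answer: -7516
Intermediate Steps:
o(S) = -S/4
L(M) = 1 (L(M) = -5 + 6 = 1)
-7516/L(o(4)) = -7516/1 = -7516*1 = -7516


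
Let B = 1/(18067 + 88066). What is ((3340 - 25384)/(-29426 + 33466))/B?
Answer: -584898963/1010 ≈ -5.7911e+5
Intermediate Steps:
B = 1/106133 ≈ 9.4221e-6
((3340 - 25384)/(-29426 + 33466))/B = ((3340 - 25384)/(-29426 + 33466))/(1/106133) = -22044/4040*106133 = -22044*1/4040*106133 = -5511/1010*106133 = -584898963/1010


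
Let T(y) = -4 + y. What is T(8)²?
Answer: 16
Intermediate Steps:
T(8)² = (-4 + 8)² = 4² = 16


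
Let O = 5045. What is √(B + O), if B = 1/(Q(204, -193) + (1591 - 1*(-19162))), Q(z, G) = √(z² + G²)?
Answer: √(104698886 + 5045*√78865)/√(20753 + √78865) ≈ 71.028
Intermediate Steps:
Q(z, G) = √(G² + z²)
B = 1/(20753 + √78865) (B = 1/(√((-193)² + 204²) + (1591 - 1*(-19162))) = 1/(√(37249 + 41616) + (1591 + 19162)) = 1/(√78865 + 20753) = 1/(20753 + √78865) ≈ 4.7542e-5)
√(B + O) = √((20753/430608144 - √78865/430608144) + 5045) = √(2172418107233/430608144 - √78865/430608144)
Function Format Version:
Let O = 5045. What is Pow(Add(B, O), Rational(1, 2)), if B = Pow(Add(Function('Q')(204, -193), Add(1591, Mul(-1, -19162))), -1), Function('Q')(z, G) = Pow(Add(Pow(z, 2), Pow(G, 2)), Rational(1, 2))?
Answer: Mul(Pow(Add(20753, Pow(78865, Rational(1, 2))), Rational(-1, 2)), Pow(Add(104698886, Mul(5045, Pow(78865, Rational(1, 2)))), Rational(1, 2))) ≈ 71.028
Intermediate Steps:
Function('Q')(z, G) = Pow(Add(Pow(G, 2), Pow(z, 2)), Rational(1, 2))
B = Pow(Add(20753, Pow(78865, Rational(1, 2))), -1) (B = Pow(Add(Pow(Add(Pow(-193, 2), Pow(204, 2)), Rational(1, 2)), Add(1591, Mul(-1, -19162))), -1) = Pow(Add(Pow(Add(37249, 41616), Rational(1, 2)), Add(1591, 19162)), -1) = Pow(Add(Pow(78865, Rational(1, 2)), 20753), -1) = Pow(Add(20753, Pow(78865, Rational(1, 2))), -1) ≈ 4.7542e-5)
Pow(Add(B, O), Rational(1, 2)) = Pow(Add(Add(Rational(20753, 430608144), Mul(Rational(-1, 430608144), Pow(78865, Rational(1, 2)))), 5045), Rational(1, 2)) = Pow(Add(Rational(2172418107233, 430608144), Mul(Rational(-1, 430608144), Pow(78865, Rational(1, 2)))), Rational(1, 2))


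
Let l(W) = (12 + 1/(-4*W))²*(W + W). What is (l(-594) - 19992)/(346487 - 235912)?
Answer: -907993153/525452400 ≈ -1.7280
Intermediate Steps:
l(W) = 2*W*(12 - 1/(4*W))² (l(W) = (12 - 1/(4*W))²*(2*W) = 2*W*(12 - 1/(4*W))²)
(l(-594) - 19992)/(346487 - 235912) = ((⅛)*(-1 + 48*(-594))²/(-594) - 19992)/(346487 - 235912) = ((⅛)*(-1/594)*(-1 - 28512)² - 19992)/110575 = ((⅛)*(-1/594)*(-28513)² - 19992)*(1/110575) = ((⅛)*(-1/594)*812991169 - 19992)*(1/110575) = (-812991169/4752 - 19992)*(1/110575) = -907993153/4752*1/110575 = -907993153/525452400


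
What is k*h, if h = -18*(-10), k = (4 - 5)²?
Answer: 180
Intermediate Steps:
k = 1 (k = (-1)² = 1)
h = 180
k*h = 1*180 = 180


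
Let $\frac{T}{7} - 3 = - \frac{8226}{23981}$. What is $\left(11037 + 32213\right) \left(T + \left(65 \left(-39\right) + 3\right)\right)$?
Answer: $- \frac{2606845007250}{23981} \approx -1.087 \cdot 10^{8}$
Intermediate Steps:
$T = \frac{446019}{23981}$ ($T = 21 + 7 \left(- \frac{8226}{23981}\right) = 21 - \frac{57582}{23981} = \frac{446019}{23981} \approx 18.599$)
$\left(11037 + 32213\right) \left(T + \left(65 \left(-39\right) + 3\right)\right) = \left(11037 + 32213\right) \left(\frac{446019}{23981} + \left(65 \left(-39\right) + 3\right)\right) = 43250 \left(\frac{446019}{23981} + \left(-2535 + 3\right)\right) = 43250 \left(\frac{446019}{23981} - 2532\right) = 43250 \left(- \frac{60273873}{23981}\right) = - \frac{2606845007250}{23981}$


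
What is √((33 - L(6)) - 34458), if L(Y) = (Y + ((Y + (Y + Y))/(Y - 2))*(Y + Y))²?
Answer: 195*I ≈ 195.0*I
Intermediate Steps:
L(Y) = (Y + 6*Y²/(-2 + Y))² (L(Y) = (Y + ((Y + 2*Y)/(-2 + Y))*(2*Y))² = (Y + ((3*Y)/(-2 + Y))*(2*Y))² = (Y + (3*Y/(-2 + Y))*(2*Y))² = (Y + 6*Y²/(-2 + Y))²)
√((33 - L(6)) - 34458) = √((33 - 6²*(-2 + 7*6)²/(-2 + 6)²) - 34458) = √((33 - 36*(-2 + 42)²/4²) - 34458) = √((33 - 36*40²/16) - 34458) = √((33 - 36*1600/16) - 34458) = √((33 - 1*3600) - 34458) = √((33 - 3600) - 34458) = √(-3567 - 34458) = √(-38025) = 195*I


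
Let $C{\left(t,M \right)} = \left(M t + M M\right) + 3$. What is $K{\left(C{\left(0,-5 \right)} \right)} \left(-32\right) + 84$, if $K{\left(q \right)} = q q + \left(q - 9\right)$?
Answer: $-25612$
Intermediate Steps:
$C{\left(t,M \right)} = 3 + M^{2} + M t$ ($C{\left(t,M \right)} = \left(M t + M^{2}\right) + 3 = \left(M^{2} + M t\right) + 3 = 3 + M^{2} + M t$)
$K{\left(q \right)} = -9 + q + q^{2}$ ($K{\left(q \right)} = q^{2} + \left(q - 9\right) = q^{2} + \left(-9 + q\right) = -9 + q + q^{2}$)
$K{\left(C{\left(0,-5 \right)} \right)} \left(-32\right) + 84 = \left(-9 + \left(3 + \left(-5\right)^{2} - 0\right) + \left(3 + \left(-5\right)^{2} - 0\right)^{2}\right) \left(-32\right) + 84 = \left(-9 + \left(3 + 25 + 0\right) + \left(3 + 25 + 0\right)^{2}\right) \left(-32\right) + 84 = \left(-9 + 28 + 28^{2}\right) \left(-32\right) + 84 = \left(-9 + 28 + 784\right) \left(-32\right) + 84 = 803 \left(-32\right) + 84 = -25696 + 84 = -25612$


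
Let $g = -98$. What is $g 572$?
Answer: $-56056$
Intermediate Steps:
$g 572 = \left(-98\right) 572 = -56056$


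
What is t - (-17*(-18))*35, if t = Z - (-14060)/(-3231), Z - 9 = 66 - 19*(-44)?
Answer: -31674629/3231 ≈ -9803.3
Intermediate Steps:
Z = 911 (Z = 9 + (66 - 19*(-44)) = 9 + (66 + 836) = 9 + 902 = 911)
t = 2929381/3231 (t = 911 - (-14060)/(-3231) = 911 - (-14060)*(-1)/3231 = 911 - 1*14060/3231 = 911 - 14060/3231 = 2929381/3231 ≈ 906.65)
t - (-17*(-18))*35 = 2929381/3231 - (-17*(-18))*35 = 2929381/3231 - 306*35 = 2929381/3231 - 1*10710 = 2929381/3231 - 10710 = -31674629/3231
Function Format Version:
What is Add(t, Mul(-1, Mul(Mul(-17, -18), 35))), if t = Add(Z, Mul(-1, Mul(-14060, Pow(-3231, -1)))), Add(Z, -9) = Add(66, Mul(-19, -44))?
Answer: Rational(-31674629, 3231) ≈ -9803.3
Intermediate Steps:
Z = 911 (Z = Add(9, Add(66, Mul(-19, -44))) = Add(9, Add(66, 836)) = Add(9, 902) = 911)
t = Rational(2929381, 3231) (t = Add(911, Mul(-1, Mul(-14060, Pow(-3231, -1)))) = Add(911, Mul(-1, Mul(-14060, Rational(-1, 3231)))) = Add(911, Mul(-1, Rational(14060, 3231))) = Add(911, Rational(-14060, 3231)) = Rational(2929381, 3231) ≈ 906.65)
Add(t, Mul(-1, Mul(Mul(-17, -18), 35))) = Add(Rational(2929381, 3231), Mul(-1, Mul(Mul(-17, -18), 35))) = Add(Rational(2929381, 3231), Mul(-1, Mul(306, 35))) = Add(Rational(2929381, 3231), Mul(-1, 10710)) = Add(Rational(2929381, 3231), -10710) = Rational(-31674629, 3231)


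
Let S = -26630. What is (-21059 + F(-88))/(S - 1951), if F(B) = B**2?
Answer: 13315/28581 ≈ 0.46587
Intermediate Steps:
(-21059 + F(-88))/(S - 1951) = (-21059 + (-88)**2)/(-26630 - 1951) = (-21059 + 7744)/(-28581) = -13315*(-1/28581) = 13315/28581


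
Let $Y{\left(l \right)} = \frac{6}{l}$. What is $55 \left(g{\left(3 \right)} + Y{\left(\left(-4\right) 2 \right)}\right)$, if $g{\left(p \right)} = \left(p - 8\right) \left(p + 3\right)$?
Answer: $- \frac{6765}{4} \approx -1691.3$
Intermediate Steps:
$g{\left(p \right)} = \left(-8 + p\right) \left(3 + p\right)$
$55 \left(g{\left(3 \right)} + Y{\left(\left(-4\right) 2 \right)}\right) = 55 \left(\left(-24 + 3^{2} - 15\right) + \frac{6}{\left(-4\right) 2}\right) = 55 \left(\left(-24 + 9 - 15\right) + \frac{6}{-8}\right) = 55 \left(-30 + 6 \left(- \frac{1}{8}\right)\right) = 55 \left(-30 - \frac{3}{4}\right) = 55 \left(- \frac{123}{4}\right) = - \frac{6765}{4}$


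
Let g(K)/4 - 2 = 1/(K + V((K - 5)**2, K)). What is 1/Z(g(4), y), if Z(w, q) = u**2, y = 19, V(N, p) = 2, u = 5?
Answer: 1/25 ≈ 0.040000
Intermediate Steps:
g(K) = 8 + 4/(2 + K) (g(K) = 8 + 4/(K + 2) = 8 + 4/(2 + K))
Z(w, q) = 25 (Z(w, q) = 5**2 = 25)
1/Z(g(4), y) = 1/25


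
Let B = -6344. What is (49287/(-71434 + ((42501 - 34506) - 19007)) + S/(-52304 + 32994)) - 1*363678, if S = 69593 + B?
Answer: -6892777078706/18952765 ≈ -3.6368e+5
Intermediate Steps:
S = 63249 (S = 69593 - 6344 = 63249)
(49287/(-71434 + ((42501 - 34506) - 19007)) + S/(-52304 + 32994)) - 1*363678 = (49287/(-71434 + ((42501 - 34506) - 19007)) + 63249/(-52304 + 32994)) - 1*363678 = (49287/(-71434 + (7995 - 19007)) + 63249/(-19310)) - 363678 = (49287/(-71434 - 11012) + 63249*(-1/19310)) - 363678 = (49287/(-82446) - 63249/19310) - 363678 = (49287*(-1/82446) - 63249/19310) - 363678 = (-2347/3926 - 63249/19310) - 363678 = -73409036/18952765 - 363678 = -6892777078706/18952765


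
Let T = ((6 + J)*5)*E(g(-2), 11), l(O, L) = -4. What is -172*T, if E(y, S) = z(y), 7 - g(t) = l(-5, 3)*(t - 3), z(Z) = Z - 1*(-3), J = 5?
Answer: 94600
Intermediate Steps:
z(Z) = 3 + Z (z(Z) = Z + 3 = 3 + Z)
g(t) = -5 + 4*t (g(t) = 7 - (-4)*(t - 3) = 7 - (-4)*(-3 + t) = 7 - (12 - 4*t) = 7 + (-12 + 4*t) = -5 + 4*t)
E(y, S) = 3 + y
T = -550 (T = ((6 + 5)*5)*(3 + (-5 + 4*(-2))) = (11*5)*(3 + (-5 - 8)) = 55*(3 - 13) = 55*(-10) = -550)
-172*T = -172*(-550) = 94600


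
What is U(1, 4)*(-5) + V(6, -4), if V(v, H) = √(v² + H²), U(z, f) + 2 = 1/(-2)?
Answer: 25/2 + 2*√13 ≈ 19.711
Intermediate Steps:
U(z, f) = -5/2 (U(z, f) = -2 + 1/(-2) = -2 - ½ = -5/2)
V(v, H) = √(H² + v²)
U(1, 4)*(-5) + V(6, -4) = -5/2*(-5) + √((-4)² + 6²) = 25/2 + √(16 + 36) = 25/2 + √52 = 25/2 + 2*√13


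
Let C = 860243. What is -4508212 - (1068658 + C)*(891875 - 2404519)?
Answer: 2917736016032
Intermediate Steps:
-4508212 - (1068658 + C)*(891875 - 2404519) = -4508212 - (1068658 + 860243)*(891875 - 2404519) = -4508212 - 1928901*(-1512644) = -4508212 - 1*(-2917740524244) = -4508212 + 2917740524244 = 2917736016032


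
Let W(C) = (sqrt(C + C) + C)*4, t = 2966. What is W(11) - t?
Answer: -2922 + 4*sqrt(22) ≈ -2903.2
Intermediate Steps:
W(C) = 4*C + 4*sqrt(2)*sqrt(C) (W(C) = (sqrt(2*C) + C)*4 = (sqrt(2)*sqrt(C) + C)*4 = (C + sqrt(2)*sqrt(C))*4 = 4*C + 4*sqrt(2)*sqrt(C))
W(11) - t = (4*11 + 4*sqrt(2)*sqrt(11)) - 1*2966 = (44 + 4*sqrt(22)) - 2966 = -2922 + 4*sqrt(22)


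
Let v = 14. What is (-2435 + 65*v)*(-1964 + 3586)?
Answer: -2473550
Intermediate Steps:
(-2435 + 65*v)*(-1964 + 3586) = (-2435 + 65*14)*(-1964 + 3586) = (-2435 + 910)*1622 = -1525*1622 = -2473550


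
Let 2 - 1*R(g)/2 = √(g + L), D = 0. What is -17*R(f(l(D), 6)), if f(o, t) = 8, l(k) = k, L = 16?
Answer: -68 + 68*√6 ≈ 98.565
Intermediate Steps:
R(g) = 4 - 2*√(16 + g) (R(g) = 4 - 2*√(g + 16) = 4 - 2*√(16 + g))
-17*R(f(l(D), 6)) = -17*(4 - 2*√(16 + 8)) = -17*(4 - 4*√6) = -68 + 68*√6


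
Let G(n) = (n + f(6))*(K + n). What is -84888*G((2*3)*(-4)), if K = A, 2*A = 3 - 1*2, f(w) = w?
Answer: -35907624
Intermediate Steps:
A = ½ (A = (3 - 1*2)/2 = (3 - 2)/2 = (½)*1 = ½ ≈ 0.50000)
K = ½ ≈ 0.50000
G(n) = (½ + n)*(6 + n) (G(n) = (n + 6)*(½ + n) = (6 + n)*(½ + n) = (½ + n)*(6 + n))
-84888*G((2*3)*(-4)) = -84888*(3 + ((2*3)*(-4))² + 13*((2*3)*(-4))/2) = -84888*(3 + (6*(-4))² + 13*(6*(-4))/2) = -84888*(3 + (-24)² + (13/2)*(-24)) = -84888*(3 + 576 - 156) = -84888*423 = -35907624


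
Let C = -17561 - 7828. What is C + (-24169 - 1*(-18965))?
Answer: -30593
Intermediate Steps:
C = -25389
C + (-24169 - 1*(-18965)) = -25389 + (-24169 - 1*(-18965)) = -25389 + (-24169 + 18965) = -25389 - 5204 = -30593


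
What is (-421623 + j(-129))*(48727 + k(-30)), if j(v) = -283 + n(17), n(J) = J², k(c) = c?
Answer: -20531483049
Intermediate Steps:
j(v) = 6 (j(v) = -283 + 17² = -283 + 289 = 6)
(-421623 + j(-129))*(48727 + k(-30)) = (-421623 + 6)*(48727 - 30) = -421617*48697 = -20531483049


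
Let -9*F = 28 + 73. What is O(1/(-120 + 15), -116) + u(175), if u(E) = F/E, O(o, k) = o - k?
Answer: 182584/1575 ≈ 115.93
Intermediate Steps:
F = -101/9 (F = -(28 + 73)/9 = -1/9*101 = -101/9 ≈ -11.222)
u(E) = -101/(9*E)
O(1/(-120 + 15), -116) + u(175) = (1/(-120 + 15) - 1*(-116)) - 101/9/175 = (1/(-105) + 116) - 101/9*1/175 = (-1/105 + 116) - 101/1575 = 12179/105 - 101/1575 = 182584/1575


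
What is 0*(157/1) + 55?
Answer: 55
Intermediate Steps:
0*(157/1) + 55 = 0*(157*1) + 55 = 0*157 + 55 = 0 + 55 = 55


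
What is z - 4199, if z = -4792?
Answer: -8991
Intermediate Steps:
z - 4199 = -4792 - 4199 = -8991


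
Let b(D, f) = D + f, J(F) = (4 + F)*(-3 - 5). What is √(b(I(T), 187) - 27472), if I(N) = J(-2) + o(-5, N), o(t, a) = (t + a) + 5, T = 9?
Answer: 2*I*√6823 ≈ 165.2*I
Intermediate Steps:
o(t, a) = 5 + a + t (o(t, a) = (a + t) + 5 = 5 + a + t)
J(F) = -32 - 8*F (J(F) = (4 + F)*(-8) = -32 - 8*F)
I(N) = -16 + N (I(N) = (-32 - 8*(-2)) + (5 + N - 5) = (-32 + 16) + N = -16 + N)
√(b(I(T), 187) - 27472) = √(((-16 + 9) + 187) - 27472) = √((-7 + 187) - 27472) = √(180 - 27472) = √(-27292) = 2*I*√6823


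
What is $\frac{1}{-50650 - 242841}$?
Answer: $- \frac{1}{293491} \approx -3.4073 \cdot 10^{-6}$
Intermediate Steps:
$\frac{1}{-50650 - 242841} = \frac{1}{-293491} = - \frac{1}{293491}$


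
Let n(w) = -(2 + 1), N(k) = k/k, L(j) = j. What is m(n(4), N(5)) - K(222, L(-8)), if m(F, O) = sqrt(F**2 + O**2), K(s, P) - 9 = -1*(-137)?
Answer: -146 + sqrt(10) ≈ -142.84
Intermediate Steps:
K(s, P) = 146 (K(s, P) = 9 - 1*(-137) = 9 + 137 = 146)
N(k) = 1
n(w) = -3 (n(w) = -1*3 = -3)
m(n(4), N(5)) - K(222, L(-8)) = sqrt((-3)**2 + 1**2) - 1*146 = sqrt(9 + 1) - 146 = sqrt(10) - 146 = -146 + sqrt(10)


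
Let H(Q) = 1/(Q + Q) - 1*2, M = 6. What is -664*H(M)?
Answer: 3818/3 ≈ 1272.7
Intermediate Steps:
H(Q) = -2 + 1/(2*Q) (H(Q) = 1/(2*Q) - 2 = -2 + 1/(2*Q))
-664*H(M) = -664*(-2 + (½)/6) = -664*(-2 + (½)*(⅙)) = -664*(-2 + 1/12) = -664*(-23/12) = 3818/3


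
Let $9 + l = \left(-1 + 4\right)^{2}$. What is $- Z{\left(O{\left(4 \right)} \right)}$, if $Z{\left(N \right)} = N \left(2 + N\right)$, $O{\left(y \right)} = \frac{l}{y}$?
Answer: $0$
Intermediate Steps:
$l = 0$ ($l = -9 + \left(-1 + 4\right)^{2} = -9 + 3^{2} = -9 + 9 = 0$)
$O{\left(y \right)} = 0$ ($O{\left(y \right)} = \frac{0}{y} = 0$)
$- Z{\left(O{\left(4 \right)} \right)} = - 0 \left(2 + 0\right) = - 0 \cdot 2 = \left(-1\right) 0 = 0$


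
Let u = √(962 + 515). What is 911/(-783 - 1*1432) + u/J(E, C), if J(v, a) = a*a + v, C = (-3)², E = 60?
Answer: -911/2215 + √1477/141 ≈ -0.13872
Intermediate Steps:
C = 9
J(v, a) = v + a² (J(v, a) = a² + v = v + a²)
u = √1477 ≈ 38.432
911/(-783 - 1*1432) + u/J(E, C) = 911/(-783 - 1*1432) + √1477/(60 + 9²) = 911/(-783 - 1432) + √1477/(60 + 81) = 911/(-2215) + √1477/141 = 911*(-1/2215) + √1477*(1/141) = -911/2215 + √1477/141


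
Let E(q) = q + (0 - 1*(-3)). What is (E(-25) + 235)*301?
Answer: 64113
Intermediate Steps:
E(q) = 3 + q (E(q) = q + (0 + 3) = q + 3 = 3 + q)
(E(-25) + 235)*301 = ((3 - 25) + 235)*301 = (-22 + 235)*301 = 213*301 = 64113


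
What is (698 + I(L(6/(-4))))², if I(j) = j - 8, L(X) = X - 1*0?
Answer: 1896129/4 ≈ 4.7403e+5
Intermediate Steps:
L(X) = X (L(X) = X + 0 = X)
I(j) = -8 + j
(698 + I(L(6/(-4))))² = (698 + (-8 + 6/(-4)))² = (698 + (-8 + 6*(-¼)))² = (698 + (-8 - 3/2))² = (698 - 19/2)² = (1377/2)² = 1896129/4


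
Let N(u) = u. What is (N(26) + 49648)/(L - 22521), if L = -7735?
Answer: -24837/15128 ≈ -1.6418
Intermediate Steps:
(N(26) + 49648)/(L - 22521) = (26 + 49648)/(-7735 - 22521) = 49674/(-30256) = 49674*(-1/30256) = -24837/15128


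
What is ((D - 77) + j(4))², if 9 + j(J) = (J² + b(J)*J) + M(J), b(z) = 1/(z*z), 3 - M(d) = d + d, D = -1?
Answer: 91809/16 ≈ 5738.1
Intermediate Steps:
M(d) = 3 - 2*d (M(d) = 3 - (d + d) = 3 - 2*d)
b(z) = z⁻² (b(z) = 1/(z²) = z⁻²)
j(J) = -6 + 1/J + J² - 2*J (j(J) = -9 + ((J² + J/J²) + (3 - 2*J)) = -9 + ((J² + 1/J) + (3 - 2*J)) = -9 + ((1/J + J²) + (3 - 2*J)) = -9 + (3 + 1/J + J² - 2*J) = -6 + 1/J + J² - 2*J)
((D - 77) + j(4))² = ((-1 - 77) + (-6 + 1/4 + 4² - 2*4))² = (-78 + (-6 + ¼ + 16 - 8))² = (-78 + 9/4)² = (-303/4)² = 91809/16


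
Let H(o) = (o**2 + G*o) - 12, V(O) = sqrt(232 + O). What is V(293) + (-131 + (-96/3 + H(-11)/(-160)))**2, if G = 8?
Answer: 681262201/25600 + 5*sqrt(21) ≈ 26635.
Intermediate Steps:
H(o) = -12 + o**2 + 8*o (H(o) = (o**2 + 8*o) - 12 = -12 + o**2 + 8*o)
V(293) + (-131 + (-96/3 + H(-11)/(-160)))**2 = sqrt(232 + 293) + (-131 + (-96/3 + (-12 + (-11)**2 + 8*(-11))/(-160)))**2 = sqrt(525) + (-131 + (-96*1/3 + (-12 + 121 - 88)*(-1/160)))**2 = 5*sqrt(21) + (-131 + (-32 + 21*(-1/160)))**2 = 5*sqrt(21) + (-131 + (-32 - 21/160))**2 = 5*sqrt(21) + (-131 - 5141/160)**2 = 5*sqrt(21) + (-26101/160)**2 = 5*sqrt(21) + 681262201/25600 = 681262201/25600 + 5*sqrt(21)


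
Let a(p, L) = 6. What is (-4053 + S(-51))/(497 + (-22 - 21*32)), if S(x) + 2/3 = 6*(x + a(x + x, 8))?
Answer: 12971/591 ≈ 21.948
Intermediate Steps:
S(x) = 106/3 + 6*x (S(x) = -⅔ + 6*(x + 6) = -⅔ + 6*(6 + x) = -⅔ + (36 + 6*x) = 106/3 + 6*x)
(-4053 + S(-51))/(497 + (-22 - 21*32)) = (-4053 + (106/3 + 6*(-51)))/(497 + (-22 - 21*32)) = (-4053 + (106/3 - 306))/(497 + (-22 - 672)) = (-4053 - 812/3)/(497 - 694) = -12971/3/(-197) = -12971/3*(-1/197) = 12971/591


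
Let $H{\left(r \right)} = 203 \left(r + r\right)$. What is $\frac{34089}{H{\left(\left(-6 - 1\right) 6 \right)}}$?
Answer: $- \frac{11363}{5684} \approx -1.9991$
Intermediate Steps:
$H{\left(r \right)} = 406 r$ ($H{\left(r \right)} = 203 \cdot 2 r = 406 r$)
$\frac{34089}{H{\left(\left(-6 - 1\right) 6 \right)}} = \frac{34089}{406 \left(-6 - 1\right) 6} = \frac{34089}{406 \left(\left(-7\right) 6\right)} = \frac{34089}{406 \left(-42\right)} = \frac{34089}{-17052} = 34089 \left(- \frac{1}{17052}\right) = - \frac{11363}{5684}$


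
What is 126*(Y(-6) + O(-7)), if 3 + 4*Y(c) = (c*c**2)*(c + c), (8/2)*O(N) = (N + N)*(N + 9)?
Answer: 161343/2 ≈ 80672.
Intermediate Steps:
O(N) = N*(9 + N)/2 (O(N) = ((N + N)*(N + 9))/4 = ((2*N)*(9 + N))/4 = (2*N*(9 + N))/4 = N*(9 + N)/2)
Y(c) = -3/4 + c**4/2 (Y(c) = -3/4 + ((c*c**2)*(c + c))/4 = -3/4 + (c**3*(2*c))/4 = -3/4 + (2*c**4)/4 = -3/4 + c**4/2)
126*(Y(-6) + O(-7)) = 126*((-3/4 + (1/2)*(-6)**4) + (1/2)*(-7)*(9 - 7)) = 126*((-3/4 + (1/2)*1296) + (1/2)*(-7)*2) = 126*((-3/4 + 648) - 7) = 126*(2589/4 - 7) = 126*(2561/4) = 161343/2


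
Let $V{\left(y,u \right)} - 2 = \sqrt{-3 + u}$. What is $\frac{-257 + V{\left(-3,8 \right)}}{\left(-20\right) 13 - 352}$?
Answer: $\frac{5}{12} - \frac{\sqrt{5}}{612} \approx 0.41301$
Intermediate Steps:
$V{\left(y,u \right)} = 2 + \sqrt{-3 + u}$
$\frac{-257 + V{\left(-3,8 \right)}}{\left(-20\right) 13 - 352} = \frac{-257 + \left(2 + \sqrt{-3 + 8}\right)}{\left(-20\right) 13 - 352} = \frac{-257 + \left(2 + \sqrt{5}\right)}{-260 - 352} = \frac{-255 + \sqrt{5}}{-612} = \left(-255 + \sqrt{5}\right) \left(- \frac{1}{612}\right) = \frac{5}{12} - \frac{\sqrt{5}}{612}$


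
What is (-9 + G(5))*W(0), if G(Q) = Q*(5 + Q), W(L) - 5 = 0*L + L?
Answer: 205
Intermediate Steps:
W(L) = 5 + L (W(L) = 5 + (0*L + L) = 5 + (0 + L) = 5 + L)
(-9 + G(5))*W(0) = (-9 + 5*(5 + 5))*(5 + 0) = (-9 + 5*10)*5 = (-9 + 50)*5 = 41*5 = 205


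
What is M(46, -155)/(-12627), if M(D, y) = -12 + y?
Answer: 167/12627 ≈ 0.013226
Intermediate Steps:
M(46, -155)/(-12627) = (-12 - 155)/(-12627) = -167*(-1/12627) = 167/12627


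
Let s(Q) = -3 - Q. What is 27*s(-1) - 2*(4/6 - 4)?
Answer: -142/3 ≈ -47.333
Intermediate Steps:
27*s(-1) - 2*(4/6 - 4) = 27*(-3 - 1*(-1)) - 2*(4/6 - 4) = 27*(-3 + 1) - 2*(4*(1/6) - 4) = 27*(-2) - 2*(2/3 - 4) = -54 - 2*(-10/3) = -54 + 20/3 = -142/3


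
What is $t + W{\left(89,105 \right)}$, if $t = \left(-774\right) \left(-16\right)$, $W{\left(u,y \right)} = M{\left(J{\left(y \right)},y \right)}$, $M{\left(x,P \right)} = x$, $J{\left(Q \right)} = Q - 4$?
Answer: $12485$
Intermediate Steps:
$J{\left(Q \right)} = -4 + Q$
$W{\left(u,y \right)} = -4 + y$
$t = 12384$
$t + W{\left(89,105 \right)} = 12384 + \left(-4 + 105\right) = 12384 + 101 = 12485$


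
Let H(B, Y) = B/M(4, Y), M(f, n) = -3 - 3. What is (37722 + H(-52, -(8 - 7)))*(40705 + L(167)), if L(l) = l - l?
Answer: 4607480360/3 ≈ 1.5358e+9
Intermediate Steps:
M(f, n) = -6
L(l) = 0
H(B, Y) = -B/6 (H(B, Y) = B/(-6) = B*(-⅙) = -B/6)
(37722 + H(-52, -(8 - 7)))*(40705 + L(167)) = (37722 - ⅙*(-52))*(40705 + 0) = (37722 + 26/3)*40705 = (113192/3)*40705 = 4607480360/3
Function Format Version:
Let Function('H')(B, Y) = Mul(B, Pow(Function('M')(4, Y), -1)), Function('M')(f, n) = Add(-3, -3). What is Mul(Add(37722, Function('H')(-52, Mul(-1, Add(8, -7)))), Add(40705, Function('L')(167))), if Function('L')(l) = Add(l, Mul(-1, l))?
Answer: Rational(4607480360, 3) ≈ 1.5358e+9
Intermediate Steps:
Function('M')(f, n) = -6
Function('L')(l) = 0
Function('H')(B, Y) = Mul(Rational(-1, 6), B) (Function('H')(B, Y) = Mul(B, Pow(-6, -1)) = Mul(B, Rational(-1, 6)) = Mul(Rational(-1, 6), B))
Mul(Add(37722, Function('H')(-52, Mul(-1, Add(8, -7)))), Add(40705, Function('L')(167))) = Mul(Add(37722, Mul(Rational(-1, 6), -52)), Add(40705, 0)) = Mul(Add(37722, Rational(26, 3)), 40705) = Mul(Rational(113192, 3), 40705) = Rational(4607480360, 3)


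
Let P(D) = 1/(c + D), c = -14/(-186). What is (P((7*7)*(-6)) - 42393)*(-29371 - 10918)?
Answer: 46687406804172/27335 ≈ 1.7080e+9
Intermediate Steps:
c = 7/93 (c = -14*(-1/186) = 7/93 ≈ 0.075269)
P(D) = 1/(7/93 + D)
(P((7*7)*(-6)) - 42393)*(-29371 - 10918) = (93/(7 + 93*((7*7)*(-6))) - 42393)*(-29371 - 10918) = (93/(7 + 93*(49*(-6))) - 42393)*(-40289) = (93/(7 + 93*(-294)) - 42393)*(-40289) = (93/(7 - 27342) - 42393)*(-40289) = (93/(-27335) - 42393)*(-40289) = (93*(-1/27335) - 42393)*(-40289) = (-93/27335 - 42393)*(-40289) = -1158812748/27335*(-40289) = 46687406804172/27335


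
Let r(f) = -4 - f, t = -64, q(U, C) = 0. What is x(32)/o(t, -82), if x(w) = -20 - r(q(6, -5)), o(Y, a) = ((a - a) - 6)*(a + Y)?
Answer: -4/219 ≈ -0.018265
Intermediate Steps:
o(Y, a) = -6*Y - 6*a (o(Y, a) = (0 - 6)*(Y + a) = -6*(Y + a) = -6*Y - 6*a)
x(w) = -16 (x(w) = -20 - (-4 - 1*0) = -20 - (-4 + 0) = -20 - 1*(-4) = -20 + 4 = -16)
x(32)/o(t, -82) = -16/(-6*(-64) - 6*(-82)) = -16/(384 + 492) = -16/876 = -16*1/876 = -4/219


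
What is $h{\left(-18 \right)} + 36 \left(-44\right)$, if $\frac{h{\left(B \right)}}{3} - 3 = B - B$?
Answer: $-1575$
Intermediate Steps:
$h{\left(B \right)} = 9$ ($h{\left(B \right)} = 9 + 3 \left(B - B\right) = 9 + 3 \cdot 0 = 9 + 0 = 9$)
$h{\left(-18 \right)} + 36 \left(-44\right) = 9 + 36 \left(-44\right) = 9 - 1584 = -1575$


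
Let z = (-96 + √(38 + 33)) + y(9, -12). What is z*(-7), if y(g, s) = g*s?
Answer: 1428 - 7*√71 ≈ 1369.0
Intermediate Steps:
z = -204 + √71 (z = (-96 + √(38 + 33)) + 9*(-12) = (-96 + √71) - 108 = -204 + √71 ≈ -195.57)
z*(-7) = (-204 + √71)*(-7) = 1428 - 7*√71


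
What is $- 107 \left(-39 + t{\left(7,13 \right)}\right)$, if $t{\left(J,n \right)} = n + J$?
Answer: $2033$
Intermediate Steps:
$t{\left(J,n \right)} = J + n$
$- 107 \left(-39 + t{\left(7,13 \right)}\right) = - 107 \left(-39 + \left(7 + 13\right)\right) = - 107 \left(-39 + 20\right) = \left(-107\right) \left(-19\right) = 2033$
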